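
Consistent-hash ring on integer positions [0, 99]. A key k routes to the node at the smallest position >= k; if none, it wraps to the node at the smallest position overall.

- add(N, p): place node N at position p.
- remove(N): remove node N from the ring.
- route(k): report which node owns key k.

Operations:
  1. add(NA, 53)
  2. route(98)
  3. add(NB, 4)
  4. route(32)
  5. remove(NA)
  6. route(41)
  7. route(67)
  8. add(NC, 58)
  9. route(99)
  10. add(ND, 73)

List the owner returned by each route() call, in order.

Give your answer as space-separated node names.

Answer: NA NA NB NB NB

Derivation:
Op 1: add NA@53 -> ring=[53:NA]
Op 2: route key 98: none >= 98, wrap to smallest pos 53 -> NA
Op 3: add NB@4 -> ring=[4:NB,53:NA]
Op 4: route key 32: smallest pos >= 32 is 53 -> NA
Op 5: remove NA -> ring=[4:NB]
Op 6: route key 41: none >= 41, wrap to smallest pos 4 -> NB
Op 7: route key 67: none >= 67, wrap to smallest pos 4 -> NB
Op 8: add NC@58 -> ring=[4:NB,58:NC]
Op 9: route key 99: none >= 99, wrap to smallest pos 4 -> NB
Op 10: add ND@73 -> ring=[4:NB,58:NC,73:ND]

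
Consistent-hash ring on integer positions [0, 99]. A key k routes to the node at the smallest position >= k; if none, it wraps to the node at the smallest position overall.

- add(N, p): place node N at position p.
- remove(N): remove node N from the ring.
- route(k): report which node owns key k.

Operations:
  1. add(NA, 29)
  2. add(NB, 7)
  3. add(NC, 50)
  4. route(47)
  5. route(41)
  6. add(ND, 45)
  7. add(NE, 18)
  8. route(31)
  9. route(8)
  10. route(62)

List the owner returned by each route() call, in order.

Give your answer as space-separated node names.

Op 1: add NA@29 -> ring=[29:NA]
Op 2: add NB@7 -> ring=[7:NB,29:NA]
Op 3: add NC@50 -> ring=[7:NB,29:NA,50:NC]
Op 4: route key 47: smallest pos >= 47 is 50 -> NC
Op 5: route key 41: smallest pos >= 41 is 50 -> NC
Op 6: add ND@45 -> ring=[7:NB,29:NA,45:ND,50:NC]
Op 7: add NE@18 -> ring=[7:NB,18:NE,29:NA,45:ND,50:NC]
Op 8: route key 31: smallest pos >= 31 is 45 -> ND
Op 9: route key 8: smallest pos >= 8 is 18 -> NE
Op 10: route key 62: none >= 62, wrap to smallest pos 7 -> NB

Answer: NC NC ND NE NB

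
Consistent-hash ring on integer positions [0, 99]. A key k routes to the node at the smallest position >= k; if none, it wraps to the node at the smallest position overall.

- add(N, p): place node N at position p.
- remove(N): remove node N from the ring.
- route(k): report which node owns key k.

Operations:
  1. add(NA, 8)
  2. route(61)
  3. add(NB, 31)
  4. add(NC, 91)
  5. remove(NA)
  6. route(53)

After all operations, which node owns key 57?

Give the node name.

Op 1: add NA@8 -> ring=[8:NA]
Op 2: route key 61: none >= 61, wrap to smallest pos 8 -> NA
Op 3: add NB@31 -> ring=[8:NA,31:NB]
Op 4: add NC@91 -> ring=[8:NA,31:NB,91:NC]
Op 5: remove NA -> ring=[31:NB,91:NC]
Op 6: route key 53: smallest pos >= 53 is 91 -> NC
Final route key 57: smallest pos >= 57 is 91 -> NC

Answer: NC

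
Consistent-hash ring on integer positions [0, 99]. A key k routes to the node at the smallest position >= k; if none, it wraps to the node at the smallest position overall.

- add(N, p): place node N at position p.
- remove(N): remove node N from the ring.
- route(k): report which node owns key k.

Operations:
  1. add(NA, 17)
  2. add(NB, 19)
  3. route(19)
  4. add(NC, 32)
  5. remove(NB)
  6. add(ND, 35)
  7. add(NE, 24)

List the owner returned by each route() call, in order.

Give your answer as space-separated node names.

Op 1: add NA@17 -> ring=[17:NA]
Op 2: add NB@19 -> ring=[17:NA,19:NB]
Op 3: route key 19: smallest pos >= 19 is 19 -> NB
Op 4: add NC@32 -> ring=[17:NA,19:NB,32:NC]
Op 5: remove NB -> ring=[17:NA,32:NC]
Op 6: add ND@35 -> ring=[17:NA,32:NC,35:ND]
Op 7: add NE@24 -> ring=[17:NA,24:NE,32:NC,35:ND]

Answer: NB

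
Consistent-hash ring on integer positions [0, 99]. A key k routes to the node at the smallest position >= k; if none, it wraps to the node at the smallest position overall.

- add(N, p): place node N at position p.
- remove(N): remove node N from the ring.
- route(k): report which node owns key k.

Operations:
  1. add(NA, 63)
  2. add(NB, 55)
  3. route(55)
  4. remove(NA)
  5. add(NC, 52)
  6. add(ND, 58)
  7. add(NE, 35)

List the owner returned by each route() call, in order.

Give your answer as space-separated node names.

Op 1: add NA@63 -> ring=[63:NA]
Op 2: add NB@55 -> ring=[55:NB,63:NA]
Op 3: route key 55: smallest pos >= 55 is 55 -> NB
Op 4: remove NA -> ring=[55:NB]
Op 5: add NC@52 -> ring=[52:NC,55:NB]
Op 6: add ND@58 -> ring=[52:NC,55:NB,58:ND]
Op 7: add NE@35 -> ring=[35:NE,52:NC,55:NB,58:ND]

Answer: NB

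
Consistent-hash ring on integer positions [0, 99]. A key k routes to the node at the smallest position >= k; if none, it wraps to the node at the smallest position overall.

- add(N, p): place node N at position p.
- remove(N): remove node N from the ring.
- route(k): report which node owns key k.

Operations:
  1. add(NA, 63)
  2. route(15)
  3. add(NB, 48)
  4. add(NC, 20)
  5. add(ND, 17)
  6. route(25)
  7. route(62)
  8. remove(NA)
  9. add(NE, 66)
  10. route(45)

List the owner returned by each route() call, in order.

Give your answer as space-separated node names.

Answer: NA NB NA NB

Derivation:
Op 1: add NA@63 -> ring=[63:NA]
Op 2: route key 15: smallest pos >= 15 is 63 -> NA
Op 3: add NB@48 -> ring=[48:NB,63:NA]
Op 4: add NC@20 -> ring=[20:NC,48:NB,63:NA]
Op 5: add ND@17 -> ring=[17:ND,20:NC,48:NB,63:NA]
Op 6: route key 25: smallest pos >= 25 is 48 -> NB
Op 7: route key 62: smallest pos >= 62 is 63 -> NA
Op 8: remove NA -> ring=[17:ND,20:NC,48:NB]
Op 9: add NE@66 -> ring=[17:ND,20:NC,48:NB,66:NE]
Op 10: route key 45: smallest pos >= 45 is 48 -> NB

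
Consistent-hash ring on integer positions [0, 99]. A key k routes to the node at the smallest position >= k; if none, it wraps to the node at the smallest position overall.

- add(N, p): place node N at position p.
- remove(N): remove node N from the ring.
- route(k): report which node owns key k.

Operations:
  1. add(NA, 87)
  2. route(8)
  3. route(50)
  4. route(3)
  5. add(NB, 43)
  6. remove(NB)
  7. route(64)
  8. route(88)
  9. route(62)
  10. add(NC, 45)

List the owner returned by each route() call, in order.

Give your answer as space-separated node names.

Answer: NA NA NA NA NA NA

Derivation:
Op 1: add NA@87 -> ring=[87:NA]
Op 2: route key 8: smallest pos >= 8 is 87 -> NA
Op 3: route key 50: smallest pos >= 50 is 87 -> NA
Op 4: route key 3: smallest pos >= 3 is 87 -> NA
Op 5: add NB@43 -> ring=[43:NB,87:NA]
Op 6: remove NB -> ring=[87:NA]
Op 7: route key 64: smallest pos >= 64 is 87 -> NA
Op 8: route key 88: none >= 88, wrap to smallest pos 87 -> NA
Op 9: route key 62: smallest pos >= 62 is 87 -> NA
Op 10: add NC@45 -> ring=[45:NC,87:NA]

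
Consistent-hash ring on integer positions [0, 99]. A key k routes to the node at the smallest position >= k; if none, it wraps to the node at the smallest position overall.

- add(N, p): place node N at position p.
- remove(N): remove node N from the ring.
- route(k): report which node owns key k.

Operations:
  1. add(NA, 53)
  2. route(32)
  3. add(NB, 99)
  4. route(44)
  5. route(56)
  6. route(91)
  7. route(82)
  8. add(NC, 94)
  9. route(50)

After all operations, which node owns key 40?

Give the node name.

Answer: NA

Derivation:
Op 1: add NA@53 -> ring=[53:NA]
Op 2: route key 32: smallest pos >= 32 is 53 -> NA
Op 3: add NB@99 -> ring=[53:NA,99:NB]
Op 4: route key 44: smallest pos >= 44 is 53 -> NA
Op 5: route key 56: smallest pos >= 56 is 99 -> NB
Op 6: route key 91: smallest pos >= 91 is 99 -> NB
Op 7: route key 82: smallest pos >= 82 is 99 -> NB
Op 8: add NC@94 -> ring=[53:NA,94:NC,99:NB]
Op 9: route key 50: smallest pos >= 50 is 53 -> NA
Final route key 40: smallest pos >= 40 is 53 -> NA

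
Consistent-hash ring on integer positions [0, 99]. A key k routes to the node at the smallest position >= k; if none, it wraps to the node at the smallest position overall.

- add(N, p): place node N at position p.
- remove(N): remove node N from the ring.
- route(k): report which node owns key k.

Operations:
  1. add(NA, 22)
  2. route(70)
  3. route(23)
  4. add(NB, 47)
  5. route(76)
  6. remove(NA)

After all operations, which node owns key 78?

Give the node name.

Answer: NB

Derivation:
Op 1: add NA@22 -> ring=[22:NA]
Op 2: route key 70: none >= 70, wrap to smallest pos 22 -> NA
Op 3: route key 23: none >= 23, wrap to smallest pos 22 -> NA
Op 4: add NB@47 -> ring=[22:NA,47:NB]
Op 5: route key 76: none >= 76, wrap to smallest pos 22 -> NA
Op 6: remove NA -> ring=[47:NB]
Final route key 78: none >= 78, wrap to smallest pos 47 -> NB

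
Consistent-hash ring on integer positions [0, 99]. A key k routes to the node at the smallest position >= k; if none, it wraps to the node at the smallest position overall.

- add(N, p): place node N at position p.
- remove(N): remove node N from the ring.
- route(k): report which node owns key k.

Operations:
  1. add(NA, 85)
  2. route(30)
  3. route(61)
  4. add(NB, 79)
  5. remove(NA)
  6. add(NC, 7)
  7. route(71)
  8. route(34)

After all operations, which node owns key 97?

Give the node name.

Op 1: add NA@85 -> ring=[85:NA]
Op 2: route key 30: smallest pos >= 30 is 85 -> NA
Op 3: route key 61: smallest pos >= 61 is 85 -> NA
Op 4: add NB@79 -> ring=[79:NB,85:NA]
Op 5: remove NA -> ring=[79:NB]
Op 6: add NC@7 -> ring=[7:NC,79:NB]
Op 7: route key 71: smallest pos >= 71 is 79 -> NB
Op 8: route key 34: smallest pos >= 34 is 79 -> NB
Final route key 97: none >= 97, wrap to smallest pos 7 -> NC

Answer: NC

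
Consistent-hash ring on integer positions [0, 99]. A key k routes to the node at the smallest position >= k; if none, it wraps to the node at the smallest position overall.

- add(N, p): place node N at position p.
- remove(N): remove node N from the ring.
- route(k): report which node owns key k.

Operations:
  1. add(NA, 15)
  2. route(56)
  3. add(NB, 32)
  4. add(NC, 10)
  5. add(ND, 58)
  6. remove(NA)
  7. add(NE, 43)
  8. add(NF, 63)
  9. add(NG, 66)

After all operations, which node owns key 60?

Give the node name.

Op 1: add NA@15 -> ring=[15:NA]
Op 2: route key 56: none >= 56, wrap to smallest pos 15 -> NA
Op 3: add NB@32 -> ring=[15:NA,32:NB]
Op 4: add NC@10 -> ring=[10:NC,15:NA,32:NB]
Op 5: add ND@58 -> ring=[10:NC,15:NA,32:NB,58:ND]
Op 6: remove NA -> ring=[10:NC,32:NB,58:ND]
Op 7: add NE@43 -> ring=[10:NC,32:NB,43:NE,58:ND]
Op 8: add NF@63 -> ring=[10:NC,32:NB,43:NE,58:ND,63:NF]
Op 9: add NG@66 -> ring=[10:NC,32:NB,43:NE,58:ND,63:NF,66:NG]
Final route key 60: smallest pos >= 60 is 63 -> NF

Answer: NF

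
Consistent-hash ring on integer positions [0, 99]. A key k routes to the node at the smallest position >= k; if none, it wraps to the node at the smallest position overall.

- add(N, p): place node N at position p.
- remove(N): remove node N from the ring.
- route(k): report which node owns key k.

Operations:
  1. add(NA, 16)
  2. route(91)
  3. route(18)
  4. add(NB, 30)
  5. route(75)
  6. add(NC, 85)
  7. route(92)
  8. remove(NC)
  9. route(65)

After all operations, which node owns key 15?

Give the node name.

Op 1: add NA@16 -> ring=[16:NA]
Op 2: route key 91: none >= 91, wrap to smallest pos 16 -> NA
Op 3: route key 18: none >= 18, wrap to smallest pos 16 -> NA
Op 4: add NB@30 -> ring=[16:NA,30:NB]
Op 5: route key 75: none >= 75, wrap to smallest pos 16 -> NA
Op 6: add NC@85 -> ring=[16:NA,30:NB,85:NC]
Op 7: route key 92: none >= 92, wrap to smallest pos 16 -> NA
Op 8: remove NC -> ring=[16:NA,30:NB]
Op 9: route key 65: none >= 65, wrap to smallest pos 16 -> NA
Final route key 15: smallest pos >= 15 is 16 -> NA

Answer: NA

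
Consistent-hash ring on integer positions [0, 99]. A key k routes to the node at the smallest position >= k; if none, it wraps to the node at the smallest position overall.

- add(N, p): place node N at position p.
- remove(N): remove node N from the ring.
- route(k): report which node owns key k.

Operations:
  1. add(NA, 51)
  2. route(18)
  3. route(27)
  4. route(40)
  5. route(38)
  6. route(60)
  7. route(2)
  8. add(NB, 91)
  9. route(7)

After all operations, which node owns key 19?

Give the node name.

Answer: NA

Derivation:
Op 1: add NA@51 -> ring=[51:NA]
Op 2: route key 18: smallest pos >= 18 is 51 -> NA
Op 3: route key 27: smallest pos >= 27 is 51 -> NA
Op 4: route key 40: smallest pos >= 40 is 51 -> NA
Op 5: route key 38: smallest pos >= 38 is 51 -> NA
Op 6: route key 60: none >= 60, wrap to smallest pos 51 -> NA
Op 7: route key 2: smallest pos >= 2 is 51 -> NA
Op 8: add NB@91 -> ring=[51:NA,91:NB]
Op 9: route key 7: smallest pos >= 7 is 51 -> NA
Final route key 19: smallest pos >= 19 is 51 -> NA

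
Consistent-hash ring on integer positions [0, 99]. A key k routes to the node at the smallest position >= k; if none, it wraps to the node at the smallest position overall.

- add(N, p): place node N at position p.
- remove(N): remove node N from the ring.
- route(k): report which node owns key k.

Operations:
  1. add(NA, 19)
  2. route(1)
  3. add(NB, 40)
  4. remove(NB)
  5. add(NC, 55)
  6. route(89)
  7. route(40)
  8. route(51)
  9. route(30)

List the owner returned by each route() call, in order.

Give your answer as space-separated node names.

Op 1: add NA@19 -> ring=[19:NA]
Op 2: route key 1: smallest pos >= 1 is 19 -> NA
Op 3: add NB@40 -> ring=[19:NA,40:NB]
Op 4: remove NB -> ring=[19:NA]
Op 5: add NC@55 -> ring=[19:NA,55:NC]
Op 6: route key 89: none >= 89, wrap to smallest pos 19 -> NA
Op 7: route key 40: smallest pos >= 40 is 55 -> NC
Op 8: route key 51: smallest pos >= 51 is 55 -> NC
Op 9: route key 30: smallest pos >= 30 is 55 -> NC

Answer: NA NA NC NC NC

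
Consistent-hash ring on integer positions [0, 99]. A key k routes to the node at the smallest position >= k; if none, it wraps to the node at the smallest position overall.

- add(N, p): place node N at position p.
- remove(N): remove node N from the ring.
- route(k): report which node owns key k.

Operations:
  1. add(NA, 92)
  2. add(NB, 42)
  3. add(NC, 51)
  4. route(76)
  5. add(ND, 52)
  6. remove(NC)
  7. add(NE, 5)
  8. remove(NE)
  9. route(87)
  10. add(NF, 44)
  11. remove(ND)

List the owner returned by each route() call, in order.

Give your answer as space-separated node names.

Answer: NA NA

Derivation:
Op 1: add NA@92 -> ring=[92:NA]
Op 2: add NB@42 -> ring=[42:NB,92:NA]
Op 3: add NC@51 -> ring=[42:NB,51:NC,92:NA]
Op 4: route key 76: smallest pos >= 76 is 92 -> NA
Op 5: add ND@52 -> ring=[42:NB,51:NC,52:ND,92:NA]
Op 6: remove NC -> ring=[42:NB,52:ND,92:NA]
Op 7: add NE@5 -> ring=[5:NE,42:NB,52:ND,92:NA]
Op 8: remove NE -> ring=[42:NB,52:ND,92:NA]
Op 9: route key 87: smallest pos >= 87 is 92 -> NA
Op 10: add NF@44 -> ring=[42:NB,44:NF,52:ND,92:NA]
Op 11: remove ND -> ring=[42:NB,44:NF,92:NA]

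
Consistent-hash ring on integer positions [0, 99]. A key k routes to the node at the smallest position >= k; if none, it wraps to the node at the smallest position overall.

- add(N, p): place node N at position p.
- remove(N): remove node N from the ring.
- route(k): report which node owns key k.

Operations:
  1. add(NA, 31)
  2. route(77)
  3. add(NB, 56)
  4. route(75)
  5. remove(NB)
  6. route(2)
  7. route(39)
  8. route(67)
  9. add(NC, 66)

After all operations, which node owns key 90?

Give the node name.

Op 1: add NA@31 -> ring=[31:NA]
Op 2: route key 77: none >= 77, wrap to smallest pos 31 -> NA
Op 3: add NB@56 -> ring=[31:NA,56:NB]
Op 4: route key 75: none >= 75, wrap to smallest pos 31 -> NA
Op 5: remove NB -> ring=[31:NA]
Op 6: route key 2: smallest pos >= 2 is 31 -> NA
Op 7: route key 39: none >= 39, wrap to smallest pos 31 -> NA
Op 8: route key 67: none >= 67, wrap to smallest pos 31 -> NA
Op 9: add NC@66 -> ring=[31:NA,66:NC]
Final route key 90: none >= 90, wrap to smallest pos 31 -> NA

Answer: NA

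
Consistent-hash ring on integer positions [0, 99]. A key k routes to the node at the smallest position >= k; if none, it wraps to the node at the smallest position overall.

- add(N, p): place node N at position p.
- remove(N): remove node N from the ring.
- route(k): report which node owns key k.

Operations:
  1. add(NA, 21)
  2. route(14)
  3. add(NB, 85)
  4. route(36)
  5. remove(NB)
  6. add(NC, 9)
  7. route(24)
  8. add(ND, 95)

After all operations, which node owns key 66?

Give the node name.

Op 1: add NA@21 -> ring=[21:NA]
Op 2: route key 14: smallest pos >= 14 is 21 -> NA
Op 3: add NB@85 -> ring=[21:NA,85:NB]
Op 4: route key 36: smallest pos >= 36 is 85 -> NB
Op 5: remove NB -> ring=[21:NA]
Op 6: add NC@9 -> ring=[9:NC,21:NA]
Op 7: route key 24: none >= 24, wrap to smallest pos 9 -> NC
Op 8: add ND@95 -> ring=[9:NC,21:NA,95:ND]
Final route key 66: smallest pos >= 66 is 95 -> ND

Answer: ND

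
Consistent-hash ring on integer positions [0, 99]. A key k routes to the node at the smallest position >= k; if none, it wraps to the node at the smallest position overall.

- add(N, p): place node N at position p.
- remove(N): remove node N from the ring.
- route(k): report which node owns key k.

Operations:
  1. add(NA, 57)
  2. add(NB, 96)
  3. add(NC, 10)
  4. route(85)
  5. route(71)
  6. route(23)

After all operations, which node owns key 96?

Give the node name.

Answer: NB

Derivation:
Op 1: add NA@57 -> ring=[57:NA]
Op 2: add NB@96 -> ring=[57:NA,96:NB]
Op 3: add NC@10 -> ring=[10:NC,57:NA,96:NB]
Op 4: route key 85: smallest pos >= 85 is 96 -> NB
Op 5: route key 71: smallest pos >= 71 is 96 -> NB
Op 6: route key 23: smallest pos >= 23 is 57 -> NA
Final route key 96: smallest pos >= 96 is 96 -> NB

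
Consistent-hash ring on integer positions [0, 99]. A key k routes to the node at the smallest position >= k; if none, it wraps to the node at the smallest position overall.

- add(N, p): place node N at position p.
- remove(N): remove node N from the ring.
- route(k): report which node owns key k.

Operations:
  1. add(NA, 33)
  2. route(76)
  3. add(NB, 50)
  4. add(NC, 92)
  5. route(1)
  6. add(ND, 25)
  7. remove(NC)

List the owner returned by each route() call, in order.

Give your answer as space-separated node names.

Op 1: add NA@33 -> ring=[33:NA]
Op 2: route key 76: none >= 76, wrap to smallest pos 33 -> NA
Op 3: add NB@50 -> ring=[33:NA,50:NB]
Op 4: add NC@92 -> ring=[33:NA,50:NB,92:NC]
Op 5: route key 1: smallest pos >= 1 is 33 -> NA
Op 6: add ND@25 -> ring=[25:ND,33:NA,50:NB,92:NC]
Op 7: remove NC -> ring=[25:ND,33:NA,50:NB]

Answer: NA NA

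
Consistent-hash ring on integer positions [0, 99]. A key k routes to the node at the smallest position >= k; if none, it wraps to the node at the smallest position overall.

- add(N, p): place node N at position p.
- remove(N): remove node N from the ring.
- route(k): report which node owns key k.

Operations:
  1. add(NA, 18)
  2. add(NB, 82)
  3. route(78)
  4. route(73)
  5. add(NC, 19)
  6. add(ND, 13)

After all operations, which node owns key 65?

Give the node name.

Answer: NB

Derivation:
Op 1: add NA@18 -> ring=[18:NA]
Op 2: add NB@82 -> ring=[18:NA,82:NB]
Op 3: route key 78: smallest pos >= 78 is 82 -> NB
Op 4: route key 73: smallest pos >= 73 is 82 -> NB
Op 5: add NC@19 -> ring=[18:NA,19:NC,82:NB]
Op 6: add ND@13 -> ring=[13:ND,18:NA,19:NC,82:NB]
Final route key 65: smallest pos >= 65 is 82 -> NB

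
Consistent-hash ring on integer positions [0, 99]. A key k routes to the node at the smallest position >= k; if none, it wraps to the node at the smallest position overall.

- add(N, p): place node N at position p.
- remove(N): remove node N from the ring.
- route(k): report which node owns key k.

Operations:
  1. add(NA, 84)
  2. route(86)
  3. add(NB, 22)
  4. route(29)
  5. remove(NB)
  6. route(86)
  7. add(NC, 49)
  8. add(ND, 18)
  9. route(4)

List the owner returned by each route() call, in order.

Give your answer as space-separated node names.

Op 1: add NA@84 -> ring=[84:NA]
Op 2: route key 86: none >= 86, wrap to smallest pos 84 -> NA
Op 3: add NB@22 -> ring=[22:NB,84:NA]
Op 4: route key 29: smallest pos >= 29 is 84 -> NA
Op 5: remove NB -> ring=[84:NA]
Op 6: route key 86: none >= 86, wrap to smallest pos 84 -> NA
Op 7: add NC@49 -> ring=[49:NC,84:NA]
Op 8: add ND@18 -> ring=[18:ND,49:NC,84:NA]
Op 9: route key 4: smallest pos >= 4 is 18 -> ND

Answer: NA NA NA ND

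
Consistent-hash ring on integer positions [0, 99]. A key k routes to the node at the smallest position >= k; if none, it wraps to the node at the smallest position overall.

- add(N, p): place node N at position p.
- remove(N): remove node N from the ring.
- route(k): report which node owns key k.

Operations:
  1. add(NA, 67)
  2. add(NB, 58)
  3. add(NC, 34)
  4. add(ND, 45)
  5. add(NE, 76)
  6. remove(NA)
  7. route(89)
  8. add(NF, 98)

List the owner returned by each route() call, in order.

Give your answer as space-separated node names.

Op 1: add NA@67 -> ring=[67:NA]
Op 2: add NB@58 -> ring=[58:NB,67:NA]
Op 3: add NC@34 -> ring=[34:NC,58:NB,67:NA]
Op 4: add ND@45 -> ring=[34:NC,45:ND,58:NB,67:NA]
Op 5: add NE@76 -> ring=[34:NC,45:ND,58:NB,67:NA,76:NE]
Op 6: remove NA -> ring=[34:NC,45:ND,58:NB,76:NE]
Op 7: route key 89: none >= 89, wrap to smallest pos 34 -> NC
Op 8: add NF@98 -> ring=[34:NC,45:ND,58:NB,76:NE,98:NF]

Answer: NC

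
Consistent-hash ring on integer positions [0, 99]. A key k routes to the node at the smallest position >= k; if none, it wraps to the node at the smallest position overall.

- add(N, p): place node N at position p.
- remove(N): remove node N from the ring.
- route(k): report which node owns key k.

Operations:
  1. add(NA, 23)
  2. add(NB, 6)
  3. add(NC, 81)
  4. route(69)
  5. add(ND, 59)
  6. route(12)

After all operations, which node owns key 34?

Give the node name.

Op 1: add NA@23 -> ring=[23:NA]
Op 2: add NB@6 -> ring=[6:NB,23:NA]
Op 3: add NC@81 -> ring=[6:NB,23:NA,81:NC]
Op 4: route key 69: smallest pos >= 69 is 81 -> NC
Op 5: add ND@59 -> ring=[6:NB,23:NA,59:ND,81:NC]
Op 6: route key 12: smallest pos >= 12 is 23 -> NA
Final route key 34: smallest pos >= 34 is 59 -> ND

Answer: ND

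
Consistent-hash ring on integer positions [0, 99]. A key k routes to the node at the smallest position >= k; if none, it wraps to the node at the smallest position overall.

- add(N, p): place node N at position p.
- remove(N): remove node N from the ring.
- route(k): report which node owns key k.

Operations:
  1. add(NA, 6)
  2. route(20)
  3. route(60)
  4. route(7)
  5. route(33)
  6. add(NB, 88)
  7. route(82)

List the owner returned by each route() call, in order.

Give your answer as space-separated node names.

Op 1: add NA@6 -> ring=[6:NA]
Op 2: route key 20: none >= 20, wrap to smallest pos 6 -> NA
Op 3: route key 60: none >= 60, wrap to smallest pos 6 -> NA
Op 4: route key 7: none >= 7, wrap to smallest pos 6 -> NA
Op 5: route key 33: none >= 33, wrap to smallest pos 6 -> NA
Op 6: add NB@88 -> ring=[6:NA,88:NB]
Op 7: route key 82: smallest pos >= 82 is 88 -> NB

Answer: NA NA NA NA NB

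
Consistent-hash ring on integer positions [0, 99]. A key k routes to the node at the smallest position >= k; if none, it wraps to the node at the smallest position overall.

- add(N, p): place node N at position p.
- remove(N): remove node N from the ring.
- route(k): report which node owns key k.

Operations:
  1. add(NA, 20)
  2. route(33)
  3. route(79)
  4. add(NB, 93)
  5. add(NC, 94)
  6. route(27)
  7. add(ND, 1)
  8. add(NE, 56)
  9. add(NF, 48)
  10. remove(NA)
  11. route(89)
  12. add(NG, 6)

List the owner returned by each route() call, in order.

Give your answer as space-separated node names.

Answer: NA NA NB NB

Derivation:
Op 1: add NA@20 -> ring=[20:NA]
Op 2: route key 33: none >= 33, wrap to smallest pos 20 -> NA
Op 3: route key 79: none >= 79, wrap to smallest pos 20 -> NA
Op 4: add NB@93 -> ring=[20:NA,93:NB]
Op 5: add NC@94 -> ring=[20:NA,93:NB,94:NC]
Op 6: route key 27: smallest pos >= 27 is 93 -> NB
Op 7: add ND@1 -> ring=[1:ND,20:NA,93:NB,94:NC]
Op 8: add NE@56 -> ring=[1:ND,20:NA,56:NE,93:NB,94:NC]
Op 9: add NF@48 -> ring=[1:ND,20:NA,48:NF,56:NE,93:NB,94:NC]
Op 10: remove NA -> ring=[1:ND,48:NF,56:NE,93:NB,94:NC]
Op 11: route key 89: smallest pos >= 89 is 93 -> NB
Op 12: add NG@6 -> ring=[1:ND,6:NG,48:NF,56:NE,93:NB,94:NC]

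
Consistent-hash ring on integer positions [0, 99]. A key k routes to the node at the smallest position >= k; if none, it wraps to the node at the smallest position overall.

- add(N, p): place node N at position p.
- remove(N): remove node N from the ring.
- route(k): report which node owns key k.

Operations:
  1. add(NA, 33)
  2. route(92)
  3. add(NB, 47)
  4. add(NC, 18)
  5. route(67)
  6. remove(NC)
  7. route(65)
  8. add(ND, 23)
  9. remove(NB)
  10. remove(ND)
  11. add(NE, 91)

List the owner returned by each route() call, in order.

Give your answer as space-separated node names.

Answer: NA NC NA

Derivation:
Op 1: add NA@33 -> ring=[33:NA]
Op 2: route key 92: none >= 92, wrap to smallest pos 33 -> NA
Op 3: add NB@47 -> ring=[33:NA,47:NB]
Op 4: add NC@18 -> ring=[18:NC,33:NA,47:NB]
Op 5: route key 67: none >= 67, wrap to smallest pos 18 -> NC
Op 6: remove NC -> ring=[33:NA,47:NB]
Op 7: route key 65: none >= 65, wrap to smallest pos 33 -> NA
Op 8: add ND@23 -> ring=[23:ND,33:NA,47:NB]
Op 9: remove NB -> ring=[23:ND,33:NA]
Op 10: remove ND -> ring=[33:NA]
Op 11: add NE@91 -> ring=[33:NA,91:NE]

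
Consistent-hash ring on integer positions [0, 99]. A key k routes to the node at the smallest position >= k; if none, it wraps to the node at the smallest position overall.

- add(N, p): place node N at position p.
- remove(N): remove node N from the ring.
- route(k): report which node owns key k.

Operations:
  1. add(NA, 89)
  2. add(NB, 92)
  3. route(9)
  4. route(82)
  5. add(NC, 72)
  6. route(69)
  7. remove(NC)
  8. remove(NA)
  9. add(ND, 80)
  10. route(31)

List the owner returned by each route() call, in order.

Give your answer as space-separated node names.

Op 1: add NA@89 -> ring=[89:NA]
Op 2: add NB@92 -> ring=[89:NA,92:NB]
Op 3: route key 9: smallest pos >= 9 is 89 -> NA
Op 4: route key 82: smallest pos >= 82 is 89 -> NA
Op 5: add NC@72 -> ring=[72:NC,89:NA,92:NB]
Op 6: route key 69: smallest pos >= 69 is 72 -> NC
Op 7: remove NC -> ring=[89:NA,92:NB]
Op 8: remove NA -> ring=[92:NB]
Op 9: add ND@80 -> ring=[80:ND,92:NB]
Op 10: route key 31: smallest pos >= 31 is 80 -> ND

Answer: NA NA NC ND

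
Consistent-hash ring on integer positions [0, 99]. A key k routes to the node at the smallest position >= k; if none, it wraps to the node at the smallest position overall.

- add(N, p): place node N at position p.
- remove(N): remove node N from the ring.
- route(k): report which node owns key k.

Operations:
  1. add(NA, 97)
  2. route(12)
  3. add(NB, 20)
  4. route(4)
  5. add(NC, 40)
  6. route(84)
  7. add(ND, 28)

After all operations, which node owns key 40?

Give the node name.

Op 1: add NA@97 -> ring=[97:NA]
Op 2: route key 12: smallest pos >= 12 is 97 -> NA
Op 3: add NB@20 -> ring=[20:NB,97:NA]
Op 4: route key 4: smallest pos >= 4 is 20 -> NB
Op 5: add NC@40 -> ring=[20:NB,40:NC,97:NA]
Op 6: route key 84: smallest pos >= 84 is 97 -> NA
Op 7: add ND@28 -> ring=[20:NB,28:ND,40:NC,97:NA]
Final route key 40: smallest pos >= 40 is 40 -> NC

Answer: NC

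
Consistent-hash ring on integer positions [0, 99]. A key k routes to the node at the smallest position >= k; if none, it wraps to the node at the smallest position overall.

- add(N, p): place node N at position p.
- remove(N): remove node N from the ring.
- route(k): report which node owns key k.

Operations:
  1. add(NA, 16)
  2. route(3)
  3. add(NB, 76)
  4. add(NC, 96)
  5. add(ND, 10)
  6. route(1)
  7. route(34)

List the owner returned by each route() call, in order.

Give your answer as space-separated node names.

Answer: NA ND NB

Derivation:
Op 1: add NA@16 -> ring=[16:NA]
Op 2: route key 3: smallest pos >= 3 is 16 -> NA
Op 3: add NB@76 -> ring=[16:NA,76:NB]
Op 4: add NC@96 -> ring=[16:NA,76:NB,96:NC]
Op 5: add ND@10 -> ring=[10:ND,16:NA,76:NB,96:NC]
Op 6: route key 1: smallest pos >= 1 is 10 -> ND
Op 7: route key 34: smallest pos >= 34 is 76 -> NB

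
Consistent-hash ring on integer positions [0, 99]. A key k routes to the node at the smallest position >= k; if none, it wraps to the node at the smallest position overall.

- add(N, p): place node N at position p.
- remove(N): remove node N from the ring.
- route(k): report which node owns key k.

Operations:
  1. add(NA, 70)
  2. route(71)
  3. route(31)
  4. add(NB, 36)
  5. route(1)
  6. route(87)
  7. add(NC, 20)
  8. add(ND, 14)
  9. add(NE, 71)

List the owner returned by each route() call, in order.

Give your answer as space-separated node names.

Op 1: add NA@70 -> ring=[70:NA]
Op 2: route key 71: none >= 71, wrap to smallest pos 70 -> NA
Op 3: route key 31: smallest pos >= 31 is 70 -> NA
Op 4: add NB@36 -> ring=[36:NB,70:NA]
Op 5: route key 1: smallest pos >= 1 is 36 -> NB
Op 6: route key 87: none >= 87, wrap to smallest pos 36 -> NB
Op 7: add NC@20 -> ring=[20:NC,36:NB,70:NA]
Op 8: add ND@14 -> ring=[14:ND,20:NC,36:NB,70:NA]
Op 9: add NE@71 -> ring=[14:ND,20:NC,36:NB,70:NA,71:NE]

Answer: NA NA NB NB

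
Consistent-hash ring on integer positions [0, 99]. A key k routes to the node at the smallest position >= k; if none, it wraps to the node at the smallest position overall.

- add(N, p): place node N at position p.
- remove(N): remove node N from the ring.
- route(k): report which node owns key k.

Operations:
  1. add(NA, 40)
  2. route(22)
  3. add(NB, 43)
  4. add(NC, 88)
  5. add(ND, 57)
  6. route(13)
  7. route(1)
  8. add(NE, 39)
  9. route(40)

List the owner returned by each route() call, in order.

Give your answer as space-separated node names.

Answer: NA NA NA NA

Derivation:
Op 1: add NA@40 -> ring=[40:NA]
Op 2: route key 22: smallest pos >= 22 is 40 -> NA
Op 3: add NB@43 -> ring=[40:NA,43:NB]
Op 4: add NC@88 -> ring=[40:NA,43:NB,88:NC]
Op 5: add ND@57 -> ring=[40:NA,43:NB,57:ND,88:NC]
Op 6: route key 13: smallest pos >= 13 is 40 -> NA
Op 7: route key 1: smallest pos >= 1 is 40 -> NA
Op 8: add NE@39 -> ring=[39:NE,40:NA,43:NB,57:ND,88:NC]
Op 9: route key 40: smallest pos >= 40 is 40 -> NA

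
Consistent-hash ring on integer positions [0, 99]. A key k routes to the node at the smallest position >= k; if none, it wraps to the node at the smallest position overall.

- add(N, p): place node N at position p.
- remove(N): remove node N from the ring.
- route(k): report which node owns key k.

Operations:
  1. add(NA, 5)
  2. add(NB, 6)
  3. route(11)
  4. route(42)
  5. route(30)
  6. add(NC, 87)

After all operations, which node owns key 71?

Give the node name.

Op 1: add NA@5 -> ring=[5:NA]
Op 2: add NB@6 -> ring=[5:NA,6:NB]
Op 3: route key 11: none >= 11, wrap to smallest pos 5 -> NA
Op 4: route key 42: none >= 42, wrap to smallest pos 5 -> NA
Op 5: route key 30: none >= 30, wrap to smallest pos 5 -> NA
Op 6: add NC@87 -> ring=[5:NA,6:NB,87:NC]
Final route key 71: smallest pos >= 71 is 87 -> NC

Answer: NC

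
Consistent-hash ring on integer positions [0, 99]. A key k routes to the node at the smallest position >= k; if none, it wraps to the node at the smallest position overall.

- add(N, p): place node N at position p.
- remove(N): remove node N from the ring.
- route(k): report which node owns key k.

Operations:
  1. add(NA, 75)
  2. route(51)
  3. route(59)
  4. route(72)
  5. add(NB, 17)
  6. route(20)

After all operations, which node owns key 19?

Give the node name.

Answer: NA

Derivation:
Op 1: add NA@75 -> ring=[75:NA]
Op 2: route key 51: smallest pos >= 51 is 75 -> NA
Op 3: route key 59: smallest pos >= 59 is 75 -> NA
Op 4: route key 72: smallest pos >= 72 is 75 -> NA
Op 5: add NB@17 -> ring=[17:NB,75:NA]
Op 6: route key 20: smallest pos >= 20 is 75 -> NA
Final route key 19: smallest pos >= 19 is 75 -> NA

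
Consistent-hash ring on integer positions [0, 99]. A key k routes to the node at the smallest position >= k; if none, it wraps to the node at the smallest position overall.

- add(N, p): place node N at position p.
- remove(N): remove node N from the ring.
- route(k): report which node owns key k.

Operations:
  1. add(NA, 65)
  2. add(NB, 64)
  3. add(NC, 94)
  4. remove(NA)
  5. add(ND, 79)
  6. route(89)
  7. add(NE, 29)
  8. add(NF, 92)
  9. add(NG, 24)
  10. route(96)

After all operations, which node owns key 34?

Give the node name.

Op 1: add NA@65 -> ring=[65:NA]
Op 2: add NB@64 -> ring=[64:NB,65:NA]
Op 3: add NC@94 -> ring=[64:NB,65:NA,94:NC]
Op 4: remove NA -> ring=[64:NB,94:NC]
Op 5: add ND@79 -> ring=[64:NB,79:ND,94:NC]
Op 6: route key 89: smallest pos >= 89 is 94 -> NC
Op 7: add NE@29 -> ring=[29:NE,64:NB,79:ND,94:NC]
Op 8: add NF@92 -> ring=[29:NE,64:NB,79:ND,92:NF,94:NC]
Op 9: add NG@24 -> ring=[24:NG,29:NE,64:NB,79:ND,92:NF,94:NC]
Op 10: route key 96: none >= 96, wrap to smallest pos 24 -> NG
Final route key 34: smallest pos >= 34 is 64 -> NB

Answer: NB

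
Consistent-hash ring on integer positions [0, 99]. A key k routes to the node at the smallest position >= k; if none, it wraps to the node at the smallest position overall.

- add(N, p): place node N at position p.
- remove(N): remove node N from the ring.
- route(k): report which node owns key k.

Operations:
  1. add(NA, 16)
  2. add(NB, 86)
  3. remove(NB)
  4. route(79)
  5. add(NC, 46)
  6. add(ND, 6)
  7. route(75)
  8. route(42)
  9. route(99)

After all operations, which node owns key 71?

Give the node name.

Op 1: add NA@16 -> ring=[16:NA]
Op 2: add NB@86 -> ring=[16:NA,86:NB]
Op 3: remove NB -> ring=[16:NA]
Op 4: route key 79: none >= 79, wrap to smallest pos 16 -> NA
Op 5: add NC@46 -> ring=[16:NA,46:NC]
Op 6: add ND@6 -> ring=[6:ND,16:NA,46:NC]
Op 7: route key 75: none >= 75, wrap to smallest pos 6 -> ND
Op 8: route key 42: smallest pos >= 42 is 46 -> NC
Op 9: route key 99: none >= 99, wrap to smallest pos 6 -> ND
Final route key 71: none >= 71, wrap to smallest pos 6 -> ND

Answer: ND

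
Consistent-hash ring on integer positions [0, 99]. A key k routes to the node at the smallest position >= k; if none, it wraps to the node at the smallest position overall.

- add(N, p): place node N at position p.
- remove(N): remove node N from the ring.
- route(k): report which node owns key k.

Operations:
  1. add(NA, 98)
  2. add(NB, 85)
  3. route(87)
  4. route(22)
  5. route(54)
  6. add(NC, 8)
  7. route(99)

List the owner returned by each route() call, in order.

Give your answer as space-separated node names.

Answer: NA NB NB NC

Derivation:
Op 1: add NA@98 -> ring=[98:NA]
Op 2: add NB@85 -> ring=[85:NB,98:NA]
Op 3: route key 87: smallest pos >= 87 is 98 -> NA
Op 4: route key 22: smallest pos >= 22 is 85 -> NB
Op 5: route key 54: smallest pos >= 54 is 85 -> NB
Op 6: add NC@8 -> ring=[8:NC,85:NB,98:NA]
Op 7: route key 99: none >= 99, wrap to smallest pos 8 -> NC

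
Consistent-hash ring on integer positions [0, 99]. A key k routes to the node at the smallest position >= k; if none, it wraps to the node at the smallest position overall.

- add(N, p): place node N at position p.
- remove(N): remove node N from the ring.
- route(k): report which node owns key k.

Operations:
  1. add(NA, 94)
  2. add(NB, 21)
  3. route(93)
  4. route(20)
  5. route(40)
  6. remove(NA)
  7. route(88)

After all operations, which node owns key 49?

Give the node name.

Answer: NB

Derivation:
Op 1: add NA@94 -> ring=[94:NA]
Op 2: add NB@21 -> ring=[21:NB,94:NA]
Op 3: route key 93: smallest pos >= 93 is 94 -> NA
Op 4: route key 20: smallest pos >= 20 is 21 -> NB
Op 5: route key 40: smallest pos >= 40 is 94 -> NA
Op 6: remove NA -> ring=[21:NB]
Op 7: route key 88: none >= 88, wrap to smallest pos 21 -> NB
Final route key 49: none >= 49, wrap to smallest pos 21 -> NB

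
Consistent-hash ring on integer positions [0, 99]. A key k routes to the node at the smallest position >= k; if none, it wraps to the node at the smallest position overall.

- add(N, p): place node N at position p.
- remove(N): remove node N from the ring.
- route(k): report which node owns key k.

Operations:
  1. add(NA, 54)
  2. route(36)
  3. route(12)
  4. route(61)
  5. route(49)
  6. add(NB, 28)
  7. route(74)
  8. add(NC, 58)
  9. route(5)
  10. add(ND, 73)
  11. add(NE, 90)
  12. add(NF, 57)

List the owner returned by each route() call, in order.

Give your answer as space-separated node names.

Answer: NA NA NA NA NB NB

Derivation:
Op 1: add NA@54 -> ring=[54:NA]
Op 2: route key 36: smallest pos >= 36 is 54 -> NA
Op 3: route key 12: smallest pos >= 12 is 54 -> NA
Op 4: route key 61: none >= 61, wrap to smallest pos 54 -> NA
Op 5: route key 49: smallest pos >= 49 is 54 -> NA
Op 6: add NB@28 -> ring=[28:NB,54:NA]
Op 7: route key 74: none >= 74, wrap to smallest pos 28 -> NB
Op 8: add NC@58 -> ring=[28:NB,54:NA,58:NC]
Op 9: route key 5: smallest pos >= 5 is 28 -> NB
Op 10: add ND@73 -> ring=[28:NB,54:NA,58:NC,73:ND]
Op 11: add NE@90 -> ring=[28:NB,54:NA,58:NC,73:ND,90:NE]
Op 12: add NF@57 -> ring=[28:NB,54:NA,57:NF,58:NC,73:ND,90:NE]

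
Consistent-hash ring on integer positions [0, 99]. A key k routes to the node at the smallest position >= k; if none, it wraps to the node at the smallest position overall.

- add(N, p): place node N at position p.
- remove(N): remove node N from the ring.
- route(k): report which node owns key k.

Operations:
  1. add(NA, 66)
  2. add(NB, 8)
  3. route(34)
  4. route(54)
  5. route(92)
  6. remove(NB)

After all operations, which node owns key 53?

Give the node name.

Answer: NA

Derivation:
Op 1: add NA@66 -> ring=[66:NA]
Op 2: add NB@8 -> ring=[8:NB,66:NA]
Op 3: route key 34: smallest pos >= 34 is 66 -> NA
Op 4: route key 54: smallest pos >= 54 is 66 -> NA
Op 5: route key 92: none >= 92, wrap to smallest pos 8 -> NB
Op 6: remove NB -> ring=[66:NA]
Final route key 53: smallest pos >= 53 is 66 -> NA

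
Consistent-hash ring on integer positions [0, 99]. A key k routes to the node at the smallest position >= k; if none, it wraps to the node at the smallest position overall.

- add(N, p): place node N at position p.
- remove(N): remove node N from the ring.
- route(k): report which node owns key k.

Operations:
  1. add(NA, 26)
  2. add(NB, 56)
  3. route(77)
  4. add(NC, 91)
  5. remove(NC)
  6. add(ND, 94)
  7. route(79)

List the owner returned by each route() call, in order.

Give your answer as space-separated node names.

Op 1: add NA@26 -> ring=[26:NA]
Op 2: add NB@56 -> ring=[26:NA,56:NB]
Op 3: route key 77: none >= 77, wrap to smallest pos 26 -> NA
Op 4: add NC@91 -> ring=[26:NA,56:NB,91:NC]
Op 5: remove NC -> ring=[26:NA,56:NB]
Op 6: add ND@94 -> ring=[26:NA,56:NB,94:ND]
Op 7: route key 79: smallest pos >= 79 is 94 -> ND

Answer: NA ND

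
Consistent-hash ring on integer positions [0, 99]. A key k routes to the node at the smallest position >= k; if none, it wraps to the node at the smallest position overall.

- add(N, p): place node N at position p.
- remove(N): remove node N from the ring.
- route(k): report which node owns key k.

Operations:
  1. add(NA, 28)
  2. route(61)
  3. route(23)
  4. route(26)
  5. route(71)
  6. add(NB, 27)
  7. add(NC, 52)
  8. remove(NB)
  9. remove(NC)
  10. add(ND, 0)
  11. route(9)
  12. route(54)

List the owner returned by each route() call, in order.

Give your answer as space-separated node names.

Answer: NA NA NA NA NA ND

Derivation:
Op 1: add NA@28 -> ring=[28:NA]
Op 2: route key 61: none >= 61, wrap to smallest pos 28 -> NA
Op 3: route key 23: smallest pos >= 23 is 28 -> NA
Op 4: route key 26: smallest pos >= 26 is 28 -> NA
Op 5: route key 71: none >= 71, wrap to smallest pos 28 -> NA
Op 6: add NB@27 -> ring=[27:NB,28:NA]
Op 7: add NC@52 -> ring=[27:NB,28:NA,52:NC]
Op 8: remove NB -> ring=[28:NA,52:NC]
Op 9: remove NC -> ring=[28:NA]
Op 10: add ND@0 -> ring=[0:ND,28:NA]
Op 11: route key 9: smallest pos >= 9 is 28 -> NA
Op 12: route key 54: none >= 54, wrap to smallest pos 0 -> ND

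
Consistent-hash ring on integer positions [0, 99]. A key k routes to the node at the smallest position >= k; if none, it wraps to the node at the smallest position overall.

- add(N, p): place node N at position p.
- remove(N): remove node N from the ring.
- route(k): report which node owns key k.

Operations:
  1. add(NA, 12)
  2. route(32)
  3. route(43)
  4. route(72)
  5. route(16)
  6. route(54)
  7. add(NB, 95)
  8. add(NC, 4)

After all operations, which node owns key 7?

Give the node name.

Answer: NA

Derivation:
Op 1: add NA@12 -> ring=[12:NA]
Op 2: route key 32: none >= 32, wrap to smallest pos 12 -> NA
Op 3: route key 43: none >= 43, wrap to smallest pos 12 -> NA
Op 4: route key 72: none >= 72, wrap to smallest pos 12 -> NA
Op 5: route key 16: none >= 16, wrap to smallest pos 12 -> NA
Op 6: route key 54: none >= 54, wrap to smallest pos 12 -> NA
Op 7: add NB@95 -> ring=[12:NA,95:NB]
Op 8: add NC@4 -> ring=[4:NC,12:NA,95:NB]
Final route key 7: smallest pos >= 7 is 12 -> NA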